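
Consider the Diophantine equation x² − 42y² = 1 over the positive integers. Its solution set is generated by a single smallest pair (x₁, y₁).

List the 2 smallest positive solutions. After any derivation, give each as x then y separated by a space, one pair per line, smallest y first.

d=42: √d = [6; 2,12] (ℓ=2, even), read p_1/q_1
i=0: a=6 ⇒ p=6, q=1
i=1: a=2 ⇒ p=13, q=2
fundamental: x₁=13, y₁=2  (since 169 − 42·4 = 1)
k=2:  x_2 = 13·13+42·2·2 = 337,  y_2 = 13·2+2·13 = 52

13 2
337 52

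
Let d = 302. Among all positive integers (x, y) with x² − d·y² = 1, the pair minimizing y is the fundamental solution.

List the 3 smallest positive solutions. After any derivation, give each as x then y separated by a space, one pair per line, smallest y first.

√302 = [17; 2,1,1,1,4,…,1,2,34, …], period ℓ=16 (even) → k=15
step 0: (17, 1)  from 17·(1,0) + (0,1)
…
step 4: (139, 8)  from 1·(87,5) + (52,3)
step 5: (643, 37)  from 4·(139,8) + (87,5)
…
step 8: (34513, 1986)  from 16·(2068,119) + (1425,82)
…
step 14: (1617193, 93059)  from 1·(1042237,59974) + (574956,33085)
step 15: (4276623, 246092)  from 2·(1617193,93059) + (1042237,59974)
(x₁, y₁) = (4276623, 246092);  4276623² − 302·246092² = 1 ✓
n=2: (4276623,246092)∘(4276623,246092) = (4276623·4276623+302·246092·246092, 4276623·246092+246092·4276623) = (36579008568257,2104885414632)
n=3: (36579008568257,2104885414632)∘(4276623,246092) = (4276623·36579008568257+302·246092·2104885414632, 4276623·2104885414632+246092·36579008568257) = (312869258720405635599,18003602753159249380)

4276623 246092
36579008568257 2104885414632
312869258720405635599 18003602753159249380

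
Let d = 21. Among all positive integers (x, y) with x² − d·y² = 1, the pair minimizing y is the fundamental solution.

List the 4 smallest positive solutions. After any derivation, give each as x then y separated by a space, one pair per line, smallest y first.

55 12
6049 1320
665335 145188
73180801 15969360

[4; 1,1,2,1,1,8] for √21; ℓ=6 ⇒ convergent index 5
k=0  a_k=4  p_k/q_k = 4/1
…
k=3  a_k=2  p_k/q_k = 23/5
k=4  a_k=1  p_k/q_k = 32/7
k=5  a_k=1  p_k/q_k = 55/12
fundamental: x₁=55, y₁=12  (since 3025 − 21·144 = 1)
k=2:  x_2 = 55·55+21·12·12 = 6049,  y_2 = 55·12+12·55 = 1320
k=3:  x_3 = 55·6049+21·12·1320 = 665335,  y_3 = 55·1320+12·6049 = 145188
k=4:  x_4 = 55·665335+21·12·145188 = 73180801,  y_4 = 55·145188+12·665335 = 15969360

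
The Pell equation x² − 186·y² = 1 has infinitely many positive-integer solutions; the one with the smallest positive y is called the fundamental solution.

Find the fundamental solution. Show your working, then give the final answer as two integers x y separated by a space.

√186 → a₀=13, period (1,1,1,3,4,3,1,1,1,26); ℓ=10 even so k=9
a_0=13:  p_0=13·1+0=13,  q_0=13·0+1=1
a_1=1:  p_1=1·13+1=14,  q_1=1·1+0=1
…
a_3=1:  p_3=1·27+14=41,  q_3=1·2+1=3
a_4=3:  p_4=3·41+27=150,  q_4=3·3+2=11
…
a_8=1:  p_8=1·2714+2073=4787,  q_8=1·199+152=351
a_9=1:  p_9=1·4787+2714=7501,  q_9=1·351+199=550
(x₁, y₁) = (7501, 550);  7501² − 186·550² = 1 ✓

7501 550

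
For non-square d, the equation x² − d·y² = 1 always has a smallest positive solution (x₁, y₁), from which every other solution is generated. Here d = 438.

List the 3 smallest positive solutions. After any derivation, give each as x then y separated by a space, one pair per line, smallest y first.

293 14
171697 8204
100614149 4807530

√438 = [20; 1,12,1,40, …], period ℓ=4 (even) → k=3
i=0: a=20 ⇒ p=20, q=1
i=1: a=1 ⇒ p=21, q=1
i=2: a=12 ⇒ p=272, q=13
i=3: a=1 ⇒ p=293, q=14
(x₁, y₁) = (293, 14);  293² − 438·14² = 1 ✓
k=2:  x_2 = 293·293+438·14·14 = 171697,  y_2 = 293·14+14·293 = 8204
k=3:  x_3 = 293·171697+438·14·8204 = 100614149,  y_3 = 293·8204+14·171697 = 4807530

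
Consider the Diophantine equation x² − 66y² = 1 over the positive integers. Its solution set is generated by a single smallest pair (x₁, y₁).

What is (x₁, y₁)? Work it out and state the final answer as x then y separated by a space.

65 8

√66 = [8; 8,16, …], period ℓ=2 (even) → k=1
i=0: a=8 ⇒ p=8, q=1
i=1: a=8 ⇒ p=65, q=8
fundamental: x₁=65, y₁=8  (since 4225 − 66·64 = 1)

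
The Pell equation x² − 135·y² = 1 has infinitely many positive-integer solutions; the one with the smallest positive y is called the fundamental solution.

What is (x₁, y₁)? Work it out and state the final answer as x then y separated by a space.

244 21

√135 → a₀=11, period (1,1,1,1,1,1,1,22); ℓ=8 even so k=7
i=0: a=11 ⇒ p=11, q=1
i=1: a=1 ⇒ p=12, q=1
…
i=3: a=1 ⇒ p=35, q=3
i=4: a=1 ⇒ p=58, q=5
i=5: a=1 ⇒ p=93, q=8
i=6: a=1 ⇒ p=151, q=13
i=7: a=1 ⇒ p=244, q=21
fundamental: x₁=244, y₁=21  (since 59536 − 135·441 = 1)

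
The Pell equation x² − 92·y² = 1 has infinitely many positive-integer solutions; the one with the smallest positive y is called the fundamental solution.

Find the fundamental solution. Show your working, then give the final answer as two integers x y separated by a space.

1151 120

√92 → a₀=9, period (1,1,2,4,2,1,1,18); ℓ=8 even so k=7
i=0: a=9 ⇒ p=9, q=1
…
i=3: a=2 ⇒ p=48, q=5
i=4: a=4 ⇒ p=211, q=22
i=5: a=2 ⇒ p=470, q=49
i=6: a=1 ⇒ p=681, q=71
i=7: a=1 ⇒ p=1151, q=120
(x₁, y₁) = (1151, 120);  1151² − 92·120² = 1 ✓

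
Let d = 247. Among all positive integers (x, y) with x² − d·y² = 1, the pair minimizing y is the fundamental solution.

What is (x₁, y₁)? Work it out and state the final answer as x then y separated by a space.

85292 5427

d=247: √d = [15; 1,2,1,1,9,1,9,1,1,2,1,30] (ℓ=12, even), read p_11/q_11
i=0: a=15 ⇒ p=15, q=1
…
i=2: a=2 ⇒ p=47, q=3
…
i=4: a=1 ⇒ p=110, q=7
i=5: a=9 ⇒ p=1053, q=67
…
i=7: a=9 ⇒ p=11520, q=733
i=8: a=1 ⇒ p=12683, q=807
i=9: a=1 ⇒ p=24203, q=1540
i=10: a=2 ⇒ p=61089, q=3887
i=11: a=1 ⇒ p=85292, q=5427
(x₁, y₁) = (85292, 5427);  85292² − 247·5427² = 1 ✓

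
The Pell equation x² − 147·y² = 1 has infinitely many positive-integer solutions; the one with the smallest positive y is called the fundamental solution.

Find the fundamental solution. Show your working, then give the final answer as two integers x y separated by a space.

97 8

√147 → a₀=12, period (8,24); ℓ=2 even so k=1
step 0: (12, 1)  from 12·(1,0) + (0,1)
step 1: (97, 8)  from 8·(12,1) + (1,0)
→ (97, 8).  Check: 97²=9409, 147·8²=9408, difference 1.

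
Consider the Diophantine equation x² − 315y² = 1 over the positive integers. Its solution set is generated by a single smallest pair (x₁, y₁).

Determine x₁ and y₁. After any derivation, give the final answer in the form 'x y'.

[17; 1,2,1,34] for √315; ℓ=4 ⇒ convergent index 3
step 0: (17, 1)  from 17·(1,0) + (0,1)
step 1: (18, 1)  from 1·(17,1) + (1,0)
step 2: (53, 3)  from 2·(18,1) + (17,1)
step 3: (71, 4)  from 1·(53,3) + (18,1)
fundamental: x₁=71, y₁=4  (since 5041 − 315·16 = 1)

71 4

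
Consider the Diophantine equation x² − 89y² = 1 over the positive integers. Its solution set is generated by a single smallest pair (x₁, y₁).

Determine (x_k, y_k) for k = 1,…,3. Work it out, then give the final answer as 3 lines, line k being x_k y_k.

500001 53000
500002000001 53000106000
500003000004500001 53000212000159000

[9; 2,3,3,2,18] for √89; ℓ=5 ⇒ convergent index 9
a_0=9:  p_0=9·1+0=9,  q_0=9·0+1=1
…
a_3=3:  p_3=3·66+19=217,  q_3=3·7+2=23
a_4=2:  p_4=2·217+66=500,  q_4=2·23+7=53
a_5=18:  p_5=18·500+217=9217,  q_5=18·53+23=977
a_6=2:  p_6=2·9217+500=18934,  q_6=2·977+53=2007
a_7=3:  p_7=3·18934+9217=66019,  q_7=3·2007+977=6998
a_8=3:  p_8=3·66019+18934=216991,  q_8=3·6998+2007=23001
a_9=2:  p_9=2·216991+66019=500001,  q_9=2·23001+6998=53000
(x₁, y₁) = (500001, 53000);  500001² − 89·53000² = 1 ✓
(x_2, y_2) = (500001·500001 + 89·53000·53000, 500001·53000 + 53000·500001) = (500002000001, 53000106000)
(x_3, y_3) = (500001·500002000001 + 89·53000·53000106000, 500001·53000106000 + 53000·500002000001) = (500003000004500001, 53000212000159000)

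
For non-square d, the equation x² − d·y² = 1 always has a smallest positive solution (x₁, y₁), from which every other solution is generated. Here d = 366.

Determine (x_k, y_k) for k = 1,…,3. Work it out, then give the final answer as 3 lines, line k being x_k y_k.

√366 = [19; 7,1,1,1,2,12,2,1,1,1,7,38, …], period ℓ=12 (even) → k=11
step 0: (19, 1)  from 19·(1,0) + (0,1)
…
step 3: (287, 15)  from 1·(153,8) + (134,7)
step 4: (440, 23)  from 1·(287,15) + (153,8)
…
step 6: (14444, 755)  from 12·(1167,61) + (440,23)
step 7: (30055, 1571)  from 2·(14444,755) + (1167,61)
step 8: (44499, 2326)  from 1·(30055,1571) + (14444,755)
step 9: (74554, 3897)  from 1·(44499,2326) + (30055,1571)
step 10: (119053, 6223)  from 1·(74554,3897) + (44499,2326)
step 11: (907925, 47458)  from 7·(119053,6223) + (74554,3897)
→ (907925, 47458).  Check: 907925²=824327805625, 366·47458²=824327805624, difference 1.
k=2:  x_2 = 907925·907925+366·47458·47458 = 1648655611249,  y_2 = 907925·47458+47458·907925 = 86176609300
k=3:  x_3 = 907925·1648655611249+366·47458·86176609300 = 2993711291685588725,  y_3 = 907925·86176609300+47458·1648655611249 = 156483795997357542

907925 47458
1648655611249 86176609300
2993711291685588725 156483795997357542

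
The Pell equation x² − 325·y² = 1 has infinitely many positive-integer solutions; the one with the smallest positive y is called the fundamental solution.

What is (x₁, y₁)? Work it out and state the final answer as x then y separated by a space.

649 36

√325 = [18; 36, …], period ℓ=1 (odd) → k=1
step 0: (18, 1)  from 18·(1,0) + (0,1)
step 1: (649, 36)  from 36·(18,1) + (1,0)
(x₁, y₁) = (649, 36);  649² − 325·36² = 1 ✓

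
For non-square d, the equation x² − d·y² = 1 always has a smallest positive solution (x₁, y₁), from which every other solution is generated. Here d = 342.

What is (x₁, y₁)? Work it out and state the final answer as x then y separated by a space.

37 2

√342 → a₀=18, period (2,36); ℓ=2 even so k=1
a_0=18:  p_0=18·1+0=18,  q_0=18·0+1=1
a_1=2:  p_1=2·18+1=37,  q_1=2·1+0=2
fundamental: x₁=37, y₁=2  (since 1369 − 342·4 = 1)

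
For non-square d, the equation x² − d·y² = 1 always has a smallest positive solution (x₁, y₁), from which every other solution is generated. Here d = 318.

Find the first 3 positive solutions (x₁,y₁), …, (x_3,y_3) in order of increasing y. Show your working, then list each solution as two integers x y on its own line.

√318 → a₀=17, period (1,4,1,34); ℓ=4 even so k=3
k=0  a_k=17  p_k/q_k = 17/1
…
k=2  a_k=4  p_k/q_k = 89/5
k=3  a_k=1  p_k/q_k = 107/6
→ (107, 6).  Check: 107²=11449, 318·6²=11448, difference 1.
n=2: (107,6)∘(107,6) = (107·107+318·6·6, 107·6+6·107) = (22897,1284)
n=3: (22897,1284)∘(107,6) = (107·22897+318·6·1284, 107·1284+6·22897) = (4899851,274770)

107 6
22897 1284
4899851 274770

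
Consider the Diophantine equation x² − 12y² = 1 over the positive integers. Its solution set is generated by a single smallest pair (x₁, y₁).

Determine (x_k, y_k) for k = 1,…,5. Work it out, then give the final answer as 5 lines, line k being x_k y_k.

7 2
97 28
1351 390
18817 5432
262087 75658

√12 = [3; 2,6, …], period ℓ=2 (even) → k=1
i=0: a=3 ⇒ p=3, q=1
i=1: a=2 ⇒ p=7, q=2
fundamental: x₁=7, y₁=2  (since 49 − 12·4 = 1)
n=2: (7,2)∘(7,2) = (7·7+12·2·2, 7·2+2·7) = (97,28)
n=3: (97,28)∘(7,2) = (7·97+12·2·28, 7·28+2·97) = (1351,390)
n=4: (1351,390)∘(7,2) = (7·1351+12·2·390, 7·390+2·1351) = (18817,5432)
n=5: (18817,5432)∘(7,2) = (7·18817+12·2·5432, 7·5432+2·18817) = (262087,75658)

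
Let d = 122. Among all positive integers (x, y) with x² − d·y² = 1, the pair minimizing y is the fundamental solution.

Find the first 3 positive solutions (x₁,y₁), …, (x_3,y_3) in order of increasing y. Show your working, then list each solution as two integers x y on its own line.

√122 → a₀=11, period (22); ℓ=1 odd so k=1
i=0: a=11 ⇒ p=11, q=1
i=1: a=22 ⇒ p=243, q=22
fundamental: x₁=243, y₁=22  (since 59049 − 122·484 = 1)
k=2:  x_2 = 243·243+122·22·22 = 118097,  y_2 = 243·22+22·243 = 10692
k=3:  x_3 = 243·118097+122·22·10692 = 57394899,  y_3 = 243·10692+22·118097 = 5196290

243 22
118097 10692
57394899 5196290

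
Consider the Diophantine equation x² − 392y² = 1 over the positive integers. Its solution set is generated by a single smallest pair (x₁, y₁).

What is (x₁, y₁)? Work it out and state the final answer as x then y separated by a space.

√392 = [19; 1,3,1,38, …], period ℓ=4 (even) → k=3
step 0: (19, 1)  from 19·(1,0) + (0,1)
…
step 2: (79, 4)  from 3·(20,1) + (19,1)
step 3: (99, 5)  from 1·(79,4) + (20,1)
fundamental: x₁=99, y₁=5  (since 9801 − 392·25 = 1)

99 5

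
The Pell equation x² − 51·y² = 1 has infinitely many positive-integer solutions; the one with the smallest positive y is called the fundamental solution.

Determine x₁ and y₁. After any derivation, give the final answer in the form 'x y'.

50 7

√51 → a₀=7, period (7,14); ℓ=2 even so k=1
a_0=7:  p_0=7·1+0=7,  q_0=7·0+1=1
a_1=7:  p_1=7·7+1=50,  q_1=7·1+0=7
→ (50, 7).  Check: 50²=2500, 51·7²=2499, difference 1.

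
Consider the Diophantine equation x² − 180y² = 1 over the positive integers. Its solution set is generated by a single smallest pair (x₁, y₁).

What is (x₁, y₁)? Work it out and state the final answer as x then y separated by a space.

161 12

d=180: √d = [13; 2,2,2,26] (ℓ=4, even), read p_3/q_3
a_0=13:  p_0=13·1+0=13,  q_0=13·0+1=1
a_1=2:  p_1=2·13+1=27,  q_1=2·1+0=2
a_2=2:  p_2=2·27+13=67,  q_2=2·2+1=5
a_3=2:  p_3=2·67+27=161,  q_3=2·5+2=12
→ (161, 12).  Check: 161²=25921, 180·12²=25920, difference 1.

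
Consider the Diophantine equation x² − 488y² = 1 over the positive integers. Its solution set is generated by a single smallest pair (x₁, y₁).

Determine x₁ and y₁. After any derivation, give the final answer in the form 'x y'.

243 11

[22; 11,44] for √488; ℓ=2 ⇒ convergent index 1
step 0: (22, 1)  from 22·(1,0) + (0,1)
step 1: (243, 11)  from 11·(22,1) + (1,0)
fundamental: x₁=243, y₁=11  (since 59049 − 488·121 = 1)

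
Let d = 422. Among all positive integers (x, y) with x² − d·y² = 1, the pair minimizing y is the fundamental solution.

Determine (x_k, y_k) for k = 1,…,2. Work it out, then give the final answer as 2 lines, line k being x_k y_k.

√422 → a₀=20, period (1,1,5,2,1,…,1,1,40); ℓ=14 even so k=13
a_0=20:  p_0=20·1+0=20,  q_0=20·0+1=1
…
a_3=5:  p_3=5·41+21=226,  q_3=5·2+1=11
…
a_5=1:  p_5=1·493+226=719,  q_5=1·24+11=35
a_6=3:  p_6=3·719+493=2650,  q_6=3·35+24=129
a_7=20:  p_7=20·2650+719=53719,  q_7=20·129+35=2615
a_8=3:  p_8=3·53719+2650=163807,  q_8=3·2615+129=7974
a_9=1:  p_9=1·163807+53719=217526,  q_9=1·7974+2615=10589
…
a_12=1:  p_12=1·3211821+598859=3810680,  q_12=1·156349+29152=185501
a_13=1:  p_13=1·3810680+3211821=7022501,  q_13=1·185501+156349=341850
(x₁, y₁) = (7022501, 341850);  7022501² − 422·341850² = 1 ✓
n=2: (7022501,341850)∘(7022501,341850) = (7022501·7022501+422·341850·341850, 7022501·341850+341850·7022501) = (98631040590001,4801283933700)

7022501 341850
98631040590001 4801283933700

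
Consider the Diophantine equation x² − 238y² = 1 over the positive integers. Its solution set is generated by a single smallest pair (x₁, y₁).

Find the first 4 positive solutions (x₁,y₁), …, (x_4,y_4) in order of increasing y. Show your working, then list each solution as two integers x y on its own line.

11663 756
272051137 17634456
6345864809999 411341319900
148023642285985537 9594947610352944

√238 = [15; 2,2,1,14,1,2,2,30, …], period ℓ=8 (even) → k=7
k=0  a_k=15  p_k/q_k = 15/1
k=1  a_k=2  p_k/q_k = 31/2
…
k=3  a_k=1  p_k/q_k = 108/7
k=4  a_k=14  p_k/q_k = 1589/103
…
k=6  a_k=2  p_k/q_k = 4983/323
k=7  a_k=2  p_k/q_k = 11663/756
→ (11663, 756).  Check: 11663²=136025569, 238·756²=136025568, difference 1.
k=2:  x_2 = 11663·11663+238·756·756 = 272051137,  y_2 = 11663·756+756·11663 = 17634456
k=3:  x_3 = 11663·272051137+238·756·17634456 = 6345864809999,  y_3 = 11663·17634456+756·272051137 = 411341319900
k=4:  x_4 = 11663·6345864809999+238·756·411341319900 = 148023642285985537,  y_4 = 11663·411341319900+756·6345864809999 = 9594947610352944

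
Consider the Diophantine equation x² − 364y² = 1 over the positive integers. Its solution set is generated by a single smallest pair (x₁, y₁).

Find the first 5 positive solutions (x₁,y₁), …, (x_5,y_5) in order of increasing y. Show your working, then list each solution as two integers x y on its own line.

4954951 259710
49103078824801 2573700648420
486606699052048124551 25505121203178395130
4822224700149240710505379201 252753251621617410554928840
47787774200457874208819626306623751 2504759953751544114971907242978550

√364 = [19; 12,1,2,3,1,8,1,3,2,1,12,38, …], period ℓ=12 (even) → k=11
i=0: a=19 ⇒ p=19, q=1
…
i=2: a=1 ⇒ p=248, q=13
…
i=6: a=8 ⇒ p=27607, q=1447
i=7: a=1 ⇒ p=30755, q=1612
…
i=9: a=2 ⇒ p=270499, q=14178
i=10: a=1 ⇒ p=390371, q=20461
i=11: a=12 ⇒ p=4954951, q=259710
fundamental: x₁=4954951, y₁=259710  (since 24551539412401 − 364·67449284100 = 1)
k=2:  x_2 = 4954951·4954951+364·259710·259710 = 49103078824801,  y_2 = 4954951·259710+259710·4954951 = 2573700648420
k=3:  x_3 = 4954951·49103078824801+364·259710·2573700648420 = 486606699052048124551,  y_3 = 4954951·2573700648420+259710·49103078824801 = 25505121203178395130
k=4:  x_4 = 4954951·486606699052048124551+364·259710·25505121203178395130 = 4822224700149240710505379201,  y_4 = 4954951·25505121203178395130+259710·486606699052048124551 = 252753251621617410554928840
k=5:  x_5 = 4954951·4822224700149240710505379201+364·259710·252753251621617410554928840 = 47787774200457874208819626306623751,  y_5 = 4954951·252753251621617410554928840+259710·4822224700149240710505379201 = 2504759953751544114971907242978550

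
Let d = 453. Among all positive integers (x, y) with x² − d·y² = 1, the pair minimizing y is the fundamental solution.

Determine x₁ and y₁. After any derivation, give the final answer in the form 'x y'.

1653751 77700

√453 = [21; 3,1,1,10,14,10,1,1,3,42, …], period ℓ=10 (even) → k=9
a_0=21:  p_0=21·1+0=21,  q_0=21·0+1=1
a_1=3:  p_1=3·21+1=64,  q_1=3·1+0=3
…
a_4=10:  p_4=10·149+85=1575,  q_4=10·7+4=74
a_5=14:  p_5=14·1575+149=22199,  q_5=14·74+7=1043
…
a_7=1:  p_7=1·223565+22199=245764,  q_7=1·10504+1043=11547
a_8=1:  p_8=1·245764+223565=469329,  q_8=1·11547+10504=22051
a_9=3:  p_9=3·469329+245764=1653751,  q_9=3·22051+11547=77700
→ (1653751, 77700).  Check: 1653751²=2734892370001, 453·77700²=2734892370000, difference 1.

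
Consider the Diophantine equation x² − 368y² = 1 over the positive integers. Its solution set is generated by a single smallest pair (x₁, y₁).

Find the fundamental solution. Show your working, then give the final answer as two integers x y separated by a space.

[19; 5,2,5,38] for √368; ℓ=4 ⇒ convergent index 3
k=0  a_k=19  p_k/q_k = 19/1
k=1  a_k=5  p_k/q_k = 96/5
k=2  a_k=2  p_k/q_k = 211/11
k=3  a_k=5  p_k/q_k = 1151/60
fundamental: x₁=1151, y₁=60  (since 1324801 − 368·3600 = 1)

1151 60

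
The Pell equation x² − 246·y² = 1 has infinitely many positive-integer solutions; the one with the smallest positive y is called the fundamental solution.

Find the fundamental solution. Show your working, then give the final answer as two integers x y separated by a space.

[15; 1,2,5,1,14,1,5,2,1,30] for √246; ℓ=10 ⇒ convergent index 9
k=0  a_k=15  p_k/q_k = 15/1
k=1  a_k=1  p_k/q_k = 16/1
k=2  a_k=2  p_k/q_k = 47/3
k=3  a_k=5  p_k/q_k = 251/16
k=4  a_k=1  p_k/q_k = 298/19
k=5  a_k=14  p_k/q_k = 4423/282
k=6  a_k=1  p_k/q_k = 4721/301
…
k=8  a_k=2  p_k/q_k = 60777/3875
k=9  a_k=1  p_k/q_k = 88805/5662
fundamental: x₁=88805, y₁=5662  (since 7886328025 − 246·32058244 = 1)

88805 5662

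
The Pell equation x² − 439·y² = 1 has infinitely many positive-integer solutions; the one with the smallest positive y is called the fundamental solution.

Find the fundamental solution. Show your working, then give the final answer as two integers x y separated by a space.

√439 = [20; 1,19,1,40, …], period ℓ=4 (even) → k=3
i=0: a=20 ⇒ p=20, q=1
i=1: a=1 ⇒ p=21, q=1
i=2: a=19 ⇒ p=419, q=20
i=3: a=1 ⇒ p=440, q=21
→ (440, 21).  Check: 440²=193600, 439·21²=193599, difference 1.

440 21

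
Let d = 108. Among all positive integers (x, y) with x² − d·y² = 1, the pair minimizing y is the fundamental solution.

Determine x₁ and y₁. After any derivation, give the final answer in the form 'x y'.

1351 130

[10; 2,1,1,4,1,1,2,20] for √108; ℓ=8 ⇒ convergent index 7
step 0: (10, 1)  from 10·(1,0) + (0,1)
step 1: (21, 2)  from 2·(10,1) + (1,0)
step 2: (31, 3)  from 1·(21,2) + (10,1)
…
step 4: (239, 23)  from 4·(52,5) + (31,3)
step 5: (291, 28)  from 1·(239,23) + (52,5)
step 6: (530, 51)  from 1·(291,28) + (239,23)
step 7: (1351, 130)  from 2·(530,51) + (291,28)
(x₁, y₁) = (1351, 130);  1351² − 108·130² = 1 ✓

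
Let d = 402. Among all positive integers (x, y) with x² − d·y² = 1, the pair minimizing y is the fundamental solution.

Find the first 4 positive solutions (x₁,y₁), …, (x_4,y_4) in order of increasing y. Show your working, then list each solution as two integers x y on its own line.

[20; 20,40] for √402; ℓ=2 ⇒ convergent index 1
a_0=20:  p_0=20·1+0=20,  q_0=20·0+1=1
a_1=20:  p_1=20·20+1=401,  q_1=20·1+0=20
→ (401, 20).  Check: 401²=160801, 402·20²=160800, difference 1.
k=2:  x_2 = 401·401+402·20·20 = 321601,  y_2 = 401·20+20·401 = 16040
k=3:  x_3 = 401·321601+402·20·16040 = 257923601,  y_3 = 401·16040+20·321601 = 12864060
k=4:  x_4 = 401·257923601+402·20·12864060 = 206854406401,  y_4 = 401·12864060+20·257923601 = 10316960080

401 20
321601 16040
257923601 12864060
206854406401 10316960080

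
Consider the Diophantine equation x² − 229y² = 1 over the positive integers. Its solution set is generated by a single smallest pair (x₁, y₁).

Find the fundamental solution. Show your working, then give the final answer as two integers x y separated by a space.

5848201 386460

[15; 7,1,1,7,30] for √229; ℓ=5 ⇒ convergent index 9
a_0=15:  p_0=15·1+0=15,  q_0=15·0+1=1
a_1=7:  p_1=7·15+1=106,  q_1=7·1+0=7
a_2=1:  p_2=1·106+15=121,  q_2=1·7+1=8
…
a_8=1:  p_8=1·413926+362399=776325,  q_8=1·27353+23948=51301
a_9=7:  p_9=7·776325+413926=5848201,  q_9=7·51301+27353=386460
→ (5848201, 386460).  Check: 5848201²=34201454936401, 229·386460²=34201454936400, difference 1.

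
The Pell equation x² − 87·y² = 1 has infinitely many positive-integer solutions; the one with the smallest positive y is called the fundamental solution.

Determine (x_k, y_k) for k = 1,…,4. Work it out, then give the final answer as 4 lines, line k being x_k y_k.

28 3
1567 168
87724 9405
4910977 526512

[9; 3,18] for √87; ℓ=2 ⇒ convergent index 1
step 0: (9, 1)  from 9·(1,0) + (0,1)
step 1: (28, 3)  from 3·(9,1) + (1,0)
fundamental: x₁=28, y₁=3  (since 784 − 87·9 = 1)
n=2: (28,3)∘(28,3) = (28·28+87·3·3, 28·3+3·28) = (1567,168)
n=3: (1567,168)∘(28,3) = (28·1567+87·3·168, 28·168+3·1567) = (87724,9405)
n=4: (87724,9405)∘(28,3) = (28·87724+87·3·9405, 28·9405+3·87724) = (4910977,526512)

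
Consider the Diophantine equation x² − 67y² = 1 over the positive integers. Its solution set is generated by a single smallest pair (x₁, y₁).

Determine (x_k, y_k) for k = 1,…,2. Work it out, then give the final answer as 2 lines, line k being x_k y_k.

d=67: √d = [8; 5,2,1,1,7,1,1,2,5,16] (ℓ=10, even), read p_9/q_9
i=0: a=8 ⇒ p=8, q=1
i=1: a=5 ⇒ p=41, q=5
…
i=3: a=1 ⇒ p=131, q=16
…
i=7: a=1 ⇒ p=3577, q=437
i=8: a=2 ⇒ p=9053, q=1106
i=9: a=5 ⇒ p=48842, q=5967
→ (48842, 5967).  Check: 48842²=2385540964, 67·5967²=2385540963, difference 1.
k=2:  x_2 = 48842·48842+67·5967·5967 = 4771081927,  y_2 = 48842·5967+5967·48842 = 582880428

48842 5967
4771081927 582880428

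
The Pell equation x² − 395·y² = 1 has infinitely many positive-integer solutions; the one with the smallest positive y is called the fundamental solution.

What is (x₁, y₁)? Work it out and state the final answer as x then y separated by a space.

√395 = [19; 1,6,1,38, …], period ℓ=4 (even) → k=3
k=0  a_k=19  p_k/q_k = 19/1
k=1  a_k=1  p_k/q_k = 20/1
k=2  a_k=6  p_k/q_k = 139/7
k=3  a_k=1  p_k/q_k = 159/8
fundamental: x₁=159, y₁=8  (since 25281 − 395·64 = 1)

159 8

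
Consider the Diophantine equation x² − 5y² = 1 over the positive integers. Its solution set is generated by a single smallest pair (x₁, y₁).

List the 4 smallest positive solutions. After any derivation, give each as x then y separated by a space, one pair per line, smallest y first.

d=5: √d = [2; 4] (ℓ=1, odd), read p_1/q_1
a_0=2:  p_0=2·1+0=2,  q_0=2·0+1=1
a_1=4:  p_1=4·2+1=9,  q_1=4·1+0=4
(x₁, y₁) = (9, 4);  9² − 5·4² = 1 ✓
(9+4√5)^2 = 161 + 72√5
(9+4√5)^3 = 2889 + 1292√5
(9+4√5)^4 = 51841 + 23184√5

9 4
161 72
2889 1292
51841 23184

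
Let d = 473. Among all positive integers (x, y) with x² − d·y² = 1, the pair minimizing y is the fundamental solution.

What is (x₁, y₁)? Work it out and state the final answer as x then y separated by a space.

87 4

√473 = [21; 1,2,1,42, …], period ℓ=4 (even) → k=3
step 0: (21, 1)  from 21·(1,0) + (0,1)
…
step 2: (65, 3)  from 2·(22,1) + (21,1)
step 3: (87, 4)  from 1·(65,3) + (22,1)
fundamental: x₁=87, y₁=4  (since 7569 − 473·16 = 1)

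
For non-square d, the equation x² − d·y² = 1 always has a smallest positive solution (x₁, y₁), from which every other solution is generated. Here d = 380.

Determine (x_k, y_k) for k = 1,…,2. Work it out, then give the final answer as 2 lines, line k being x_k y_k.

√380 → a₀=19, period (2,38); ℓ=2 even so k=1
i=0: a=19 ⇒ p=19, q=1
i=1: a=2 ⇒ p=39, q=2
(x₁, y₁) = (39, 2);  39² − 380·2² = 1 ✓
(39+2√380)^2 = 3041 + 156√380

39 2
3041 156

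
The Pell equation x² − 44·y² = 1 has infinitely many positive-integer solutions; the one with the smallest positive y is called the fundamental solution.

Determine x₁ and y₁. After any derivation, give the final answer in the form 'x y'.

√44 → a₀=6, period (1,1,1,2,1,1,1,12); ℓ=8 even so k=7
step 0: (6, 1)  from 6·(1,0) + (0,1)
…
step 2: (13, 2)  from 1·(7,1) + (6,1)
step 3: (20, 3)  from 1·(13,2) + (7,1)
…
step 5: (73, 11)  from 1·(53,8) + (20,3)
step 6: (126, 19)  from 1·(73,11) + (53,8)
step 7: (199, 30)  from 1·(126,19) + (73,11)
→ (199, 30).  Check: 199²=39601, 44·30²=39600, difference 1.

199 30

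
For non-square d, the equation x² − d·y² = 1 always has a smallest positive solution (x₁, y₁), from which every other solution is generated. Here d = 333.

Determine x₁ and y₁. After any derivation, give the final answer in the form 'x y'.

√333 = [18; 4,36, …], period ℓ=2 (even) → k=1
step 0: (18, 1)  from 18·(1,0) + (0,1)
step 1: (73, 4)  from 4·(18,1) + (1,0)
(x₁, y₁) = (73, 4);  73² − 333·4² = 1 ✓

73 4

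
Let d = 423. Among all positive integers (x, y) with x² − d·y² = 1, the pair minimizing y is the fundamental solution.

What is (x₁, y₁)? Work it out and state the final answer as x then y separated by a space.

4607 224

√423 → a₀=20, period (1,1,3,4,3,1,1,40); ℓ=8 even so k=7
a_0=20:  p_0=20·1+0=20,  q_0=20·0+1=1
a_1=1:  p_1=1·20+1=21,  q_1=1·1+0=1
…
a_4=4:  p_4=4·144+41=617,  q_4=4·7+2=30
…
a_6=1:  p_6=1·1995+617=2612,  q_6=1·97+30=127
a_7=1:  p_7=1·2612+1995=4607,  q_7=1·127+97=224
fundamental: x₁=4607, y₁=224  (since 21224449 − 423·50176 = 1)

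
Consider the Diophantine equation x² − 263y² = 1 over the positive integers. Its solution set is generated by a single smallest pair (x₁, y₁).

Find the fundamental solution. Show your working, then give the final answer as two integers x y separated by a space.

d=263: √d = [16; 4,1,1,1,1,15,1,1,1,1,4,32] (ℓ=12, even), read p_11/q_11
k=0  a_k=16  p_k/q_k = 16/1
…
k=2  a_k=1  p_k/q_k = 81/5
k=3  a_k=1  p_k/q_k = 146/9
…
k=5  a_k=1  p_k/q_k = 373/23
k=6  a_k=15  p_k/q_k = 5822/359
…
k=9  a_k=1  p_k/q_k = 18212/1123
k=10  a_k=1  p_k/q_k = 30229/1864
k=11  a_k=4  p_k/q_k = 139128/8579
(x₁, y₁) = (139128, 8579);  139128² − 263·8579² = 1 ✓

139128 8579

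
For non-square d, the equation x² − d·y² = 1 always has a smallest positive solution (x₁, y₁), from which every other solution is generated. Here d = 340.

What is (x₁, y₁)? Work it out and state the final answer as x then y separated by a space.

√340 → a₀=18, period (2,3,1,1,1,…,3,2,36); ℓ=14 even so k=13
step 0: (18, 1)  from 18·(1,0) + (0,1)
…
step 4: (295, 16)  from 1·(166,9) + (129,7)
step 5: (461, 25)  from 1·(295,16) + (166,9)
…
step 11: (34813, 1888)  from 1·(21039,1141) + (13774,747)
step 12: (125478, 6805)  from 3·(34813,1888) + (21039,1141)
step 13: (285769, 15498)  from 2·(125478,6805) + (34813,1888)
fundamental: x₁=285769, y₁=15498  (since 81663921361 − 340·240188004 = 1)

285769 15498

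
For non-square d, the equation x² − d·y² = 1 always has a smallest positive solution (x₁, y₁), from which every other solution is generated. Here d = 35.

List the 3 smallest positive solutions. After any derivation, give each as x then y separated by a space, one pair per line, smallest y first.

6 1
71 12
846 143

[5; 1,10] for √35; ℓ=2 ⇒ convergent index 1
i=0: a=5 ⇒ p=5, q=1
i=1: a=1 ⇒ p=6, q=1
→ (6, 1).  Check: 6²=36, 35·1²=35, difference 1.
k=2:  x_2 = 6·6+35·1·1 = 71,  y_2 = 6·1+1·6 = 12
k=3:  x_3 = 6·71+35·1·12 = 846,  y_3 = 6·12+1·71 = 143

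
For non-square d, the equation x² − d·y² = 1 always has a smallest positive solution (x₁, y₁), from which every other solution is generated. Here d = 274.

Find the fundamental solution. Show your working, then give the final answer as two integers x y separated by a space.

3959299 239190

[16; 1,1,4,4,1,1,32] for √274; ℓ=7 ⇒ convergent index 13
i=0: a=16 ⇒ p=16, q=1
…
i=2: a=1 ⇒ p=33, q=2
i=3: a=4 ⇒ p=149, q=9
…
i=5: a=1 ⇒ p=778, q=47
i=6: a=1 ⇒ p=1407, q=85
i=7: a=32 ⇒ p=45802, q=2767
…
i=11: a=4 ⇒ p=1770023, q=106931
i=12: a=1 ⇒ p=2189276, q=132259
i=13: a=1 ⇒ p=3959299, q=239190
→ (3959299, 239190).  Check: 3959299²=15676048571401, 274·239190²=15676048571400, difference 1.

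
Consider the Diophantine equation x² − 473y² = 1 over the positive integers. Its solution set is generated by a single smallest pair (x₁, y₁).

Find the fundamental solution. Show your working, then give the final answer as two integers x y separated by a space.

√473 → a₀=21, period (1,2,1,42); ℓ=4 even so k=3
i=0: a=21 ⇒ p=21, q=1
…
i=2: a=2 ⇒ p=65, q=3
i=3: a=1 ⇒ p=87, q=4
fundamental: x₁=87, y₁=4  (since 7569 − 473·16 = 1)

87 4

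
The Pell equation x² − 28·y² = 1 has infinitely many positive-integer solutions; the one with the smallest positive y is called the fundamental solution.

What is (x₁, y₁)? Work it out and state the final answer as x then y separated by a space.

127 24

√28 → a₀=5, period (3,2,3,10); ℓ=4 even so k=3
step 0: (5, 1)  from 5·(1,0) + (0,1)
step 1: (16, 3)  from 3·(5,1) + (1,0)
step 2: (37, 7)  from 2·(16,3) + (5,1)
step 3: (127, 24)  from 3·(37,7) + (16,3)
(x₁, y₁) = (127, 24);  127² − 28·24² = 1 ✓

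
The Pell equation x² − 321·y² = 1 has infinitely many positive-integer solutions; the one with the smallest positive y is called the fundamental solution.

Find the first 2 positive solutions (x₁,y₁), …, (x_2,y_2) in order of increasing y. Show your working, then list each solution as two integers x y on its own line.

215 12
92449 5160

[17; 1,10,1,34] for √321; ℓ=4 ⇒ convergent index 3
step 0: (17, 1)  from 17·(1,0) + (0,1)
step 1: (18, 1)  from 1·(17,1) + (1,0)
step 2: (197, 11)  from 10·(18,1) + (17,1)
step 3: (215, 12)  from 1·(197,11) + (18,1)
fundamental: x₁=215, y₁=12  (since 46225 − 321·144 = 1)
(215+12√321)^2 = 92449 + 5160√321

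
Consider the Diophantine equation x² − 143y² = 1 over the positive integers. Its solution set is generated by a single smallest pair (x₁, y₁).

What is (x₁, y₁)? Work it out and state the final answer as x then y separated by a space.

√143 = [11; 1,22, …], period ℓ=2 (even) → k=1
step 0: (11, 1)  from 11·(1,0) + (0,1)
step 1: (12, 1)  from 1·(11,1) + (1,0)
fundamental: x₁=12, y₁=1  (since 144 − 143·1 = 1)

12 1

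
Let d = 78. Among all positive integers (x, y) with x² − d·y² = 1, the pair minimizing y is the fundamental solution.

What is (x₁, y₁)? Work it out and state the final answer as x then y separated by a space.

53 6

d=78: √d = [8; 1,4,1,16] (ℓ=4, even), read p_3/q_3
i=0: a=8 ⇒ p=8, q=1
…
i=2: a=4 ⇒ p=44, q=5
i=3: a=1 ⇒ p=53, q=6
(x₁, y₁) = (53, 6);  53² − 78·6² = 1 ✓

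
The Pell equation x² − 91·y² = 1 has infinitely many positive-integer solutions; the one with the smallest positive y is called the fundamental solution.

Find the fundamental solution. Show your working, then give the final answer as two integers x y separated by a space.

[9; 1,1,5,1,5,1,1,18] for √91; ℓ=8 ⇒ convergent index 7
a_0=9:  p_0=9·1+0=9,  q_0=9·0+1=1
a_1=1:  p_1=1·9+1=10,  q_1=1·1+0=1
…
a_3=5:  p_3=5·19+10=105,  q_3=5·2+1=11
…
a_5=5:  p_5=5·124+105=725,  q_5=5·13+11=76
a_6=1:  p_6=1·725+124=849,  q_6=1·76+13=89
a_7=1:  p_7=1·849+725=1574,  q_7=1·89+76=165
fundamental: x₁=1574, y₁=165  (since 2477476 − 91·27225 = 1)

1574 165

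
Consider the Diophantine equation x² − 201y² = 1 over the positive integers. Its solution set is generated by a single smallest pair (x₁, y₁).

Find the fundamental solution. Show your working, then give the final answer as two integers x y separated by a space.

[14; 5,1,1,1,2,…,1,5,28] for √201; ℓ=14 ⇒ convergent index 13
a_0=14:  p_0=14·1+0=14,  q_0=14·0+1=1
a_1=5:  p_1=5·14+1=71,  q_1=5·1+0=5
a_2=1:  p_2=1·71+14=85,  q_2=1·5+1=6
…
a_4=1:  p_4=1·156+85=241,  q_4=1·11+6=17
a_5=2:  p_5=2·241+156=638,  q_5=2·17+11=45
a_6=1:  p_6=1·638+241=879,  q_6=1·45+17=62
a_7=8:  p_7=8·879+638=7670,  q_7=8·62+45=541
a_8=1:  p_8=1·7670+879=8549,  q_8=1·541+62=603
…
a_10=1:  p_10=1·24768+8549=33317,  q_10=1·1747+603=2350
a_11=1:  p_11=1·33317+24768=58085,  q_11=1·2350+1747=4097
a_12=1:  p_12=1·58085+33317=91402,  q_12=1·4097+2350=6447
a_13=5:  p_13=5·91402+58085=515095,  q_13=5·6447+4097=36332
→ (515095, 36332).  Check: 515095²=265322859025, 201·36332²=265322859024, difference 1.

515095 36332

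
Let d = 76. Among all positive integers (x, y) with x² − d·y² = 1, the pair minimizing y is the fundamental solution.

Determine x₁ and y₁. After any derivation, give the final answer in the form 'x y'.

√76 = [8; 1,2,1,1,5,4,5,1,1,2,1,16, …], period ℓ=12 (even) → k=11
i=0: a=8 ⇒ p=8, q=1
i=1: a=1 ⇒ p=9, q=1
i=2: a=2 ⇒ p=26, q=3
…
i=5: a=5 ⇒ p=340, q=39
…
i=7: a=5 ⇒ p=7445, q=854
…
i=10: a=2 ⇒ p=41488, q=4759
i=11: a=1 ⇒ p=57799, q=6630
→ (57799, 6630).  Check: 57799²=3340724401, 76·6630²=3340724400, difference 1.

57799 6630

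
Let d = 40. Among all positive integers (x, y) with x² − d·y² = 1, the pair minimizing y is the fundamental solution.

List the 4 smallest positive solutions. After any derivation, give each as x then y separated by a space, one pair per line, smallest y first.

√40 = [6; 3,12, …], period ℓ=2 (even) → k=1
a_0=6:  p_0=6·1+0=6,  q_0=6·0+1=1
a_1=3:  p_1=3·6+1=19,  q_1=3·1+0=3
→ (19, 3).  Check: 19²=361, 40·3²=360, difference 1.
n=2: (19,3)∘(19,3) = (19·19+40·3·3, 19·3+3·19) = (721,114)
n=3: (721,114)∘(19,3) = (19·721+40·3·114, 19·114+3·721) = (27379,4329)
n=4: (27379,4329)∘(19,3) = (19·27379+40·3·4329, 19·4329+3·27379) = (1039681,164388)

19 3
721 114
27379 4329
1039681 164388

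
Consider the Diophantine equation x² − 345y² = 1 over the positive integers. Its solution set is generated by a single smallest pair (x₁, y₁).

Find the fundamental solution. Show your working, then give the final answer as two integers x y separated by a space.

[18; 1,1,2,1,6,1,2,1,1,36] for √345; ℓ=10 ⇒ convergent index 9
a_0=18:  p_0=18·1+0=18,  q_0=18·0+1=1
a_1=1:  p_1=1·18+1=19,  q_1=1·1+0=1
a_2=1:  p_2=1·19+18=37,  q_2=1·1+1=2
a_3=2:  p_3=2·37+19=93,  q_3=2·2+1=5
a_4=1:  p_4=1·93+37=130,  q_4=1·5+2=7
…
a_6=1:  p_6=1·873+130=1003,  q_6=1·47+7=54
…
a_8=1:  p_8=1·2879+1003=3882,  q_8=1·155+54=209
a_9=1:  p_9=1·3882+2879=6761,  q_9=1·209+155=364
→ (6761, 364).  Check: 6761²=45711121, 345·364²=45711120, difference 1.

6761 364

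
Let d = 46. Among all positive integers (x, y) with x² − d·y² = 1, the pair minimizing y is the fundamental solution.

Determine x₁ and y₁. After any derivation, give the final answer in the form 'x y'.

√46 → a₀=6, period (1,3,1,1,2,6,2,1,1,3,1,12); ℓ=12 even so k=11
a_0=6:  p_0=6·1+0=6,  q_0=6·0+1=1
…
a_3=1:  p_3=1·27+7=34,  q_3=1·4+1=5
a_4=1:  p_4=1·34+27=61,  q_4=1·5+4=9
a_5=2:  p_5=2·61+34=156,  q_5=2·9+5=23
a_6=6:  p_6=6·156+61=997,  q_6=6·23+9=147
a_7=2:  p_7=2·997+156=2150,  q_7=2·147+23=317
a_8=1:  p_8=1·2150+997=3147,  q_8=1·317+147=464
a_9=1:  p_9=1·3147+2150=5297,  q_9=1·464+317=781
a_10=3:  p_10=3·5297+3147=19038,  q_10=3·781+464=2807
a_11=1:  p_11=1·19038+5297=24335,  q_11=1·2807+781=3588
→ (24335, 3588).  Check: 24335²=592192225, 46·3588²=592192224, difference 1.

24335 3588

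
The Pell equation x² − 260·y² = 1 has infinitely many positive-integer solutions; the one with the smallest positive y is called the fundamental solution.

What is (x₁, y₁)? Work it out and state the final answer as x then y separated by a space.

129 8

d=260: √d = [16; 8,32] (ℓ=2, even), read p_1/q_1
k=0  a_k=16  p_k/q_k = 16/1
k=1  a_k=8  p_k/q_k = 129/8
→ (129, 8).  Check: 129²=16641, 260·8²=16640, difference 1.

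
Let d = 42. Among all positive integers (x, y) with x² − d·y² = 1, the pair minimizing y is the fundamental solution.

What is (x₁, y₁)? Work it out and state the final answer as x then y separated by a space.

d=42: √d = [6; 2,12] (ℓ=2, even), read p_1/q_1
a_0=6:  p_0=6·1+0=6,  q_0=6·0+1=1
a_1=2:  p_1=2·6+1=13,  q_1=2·1+0=2
→ (13, 2).  Check: 13²=169, 42·2²=168, difference 1.

13 2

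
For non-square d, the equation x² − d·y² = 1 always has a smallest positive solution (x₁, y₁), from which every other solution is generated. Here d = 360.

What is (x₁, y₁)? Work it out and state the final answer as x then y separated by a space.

√360 = [18; 1,36, …], period ℓ=2 (even) → k=1
step 0: (18, 1)  from 18·(1,0) + (0,1)
step 1: (19, 1)  from 1·(18,1) + (1,0)
→ (19, 1).  Check: 19²=361, 360·1²=360, difference 1.

19 1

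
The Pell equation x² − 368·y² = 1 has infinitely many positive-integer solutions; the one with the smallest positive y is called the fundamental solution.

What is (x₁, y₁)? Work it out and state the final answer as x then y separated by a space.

d=368: √d = [19; 5,2,5,38] (ℓ=4, even), read p_3/q_3
k=0  a_k=19  p_k/q_k = 19/1
k=1  a_k=5  p_k/q_k = 96/5
k=2  a_k=2  p_k/q_k = 211/11
k=3  a_k=5  p_k/q_k = 1151/60
fundamental: x₁=1151, y₁=60  (since 1324801 − 368·3600 = 1)

1151 60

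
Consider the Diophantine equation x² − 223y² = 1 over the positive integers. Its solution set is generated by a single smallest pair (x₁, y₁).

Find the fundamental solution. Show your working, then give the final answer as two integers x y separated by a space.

√223 → a₀=14, period (1,13,1,28); ℓ=4 even so k=3
step 0: (14, 1)  from 14·(1,0) + (0,1)
…
step 2: (209, 14)  from 13·(15,1) + (14,1)
step 3: (224, 15)  from 1·(209,14) + (15,1)
→ (224, 15).  Check: 224²=50176, 223·15²=50175, difference 1.

224 15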